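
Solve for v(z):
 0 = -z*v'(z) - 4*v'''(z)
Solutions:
 v(z) = C1 + Integral(C2*airyai(-2^(1/3)*z/2) + C3*airybi(-2^(1/3)*z/2), z)


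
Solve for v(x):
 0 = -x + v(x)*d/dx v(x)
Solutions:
 v(x) = -sqrt(C1 + x^2)
 v(x) = sqrt(C1 + x^2)


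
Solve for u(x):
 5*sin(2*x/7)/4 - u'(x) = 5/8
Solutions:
 u(x) = C1 - 5*x/8 - 35*cos(2*x/7)/8


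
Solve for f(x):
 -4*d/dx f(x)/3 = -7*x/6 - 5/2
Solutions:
 f(x) = C1 + 7*x^2/16 + 15*x/8


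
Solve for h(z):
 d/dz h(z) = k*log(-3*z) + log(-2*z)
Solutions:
 h(z) = C1 + z*(k + 1)*log(-z) + z*(-k + k*log(3) - 1 + log(2))


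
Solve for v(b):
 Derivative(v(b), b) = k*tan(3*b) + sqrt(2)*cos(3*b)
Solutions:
 v(b) = C1 - k*log(cos(3*b))/3 + sqrt(2)*sin(3*b)/3


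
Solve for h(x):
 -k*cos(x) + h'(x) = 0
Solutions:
 h(x) = C1 + k*sin(x)


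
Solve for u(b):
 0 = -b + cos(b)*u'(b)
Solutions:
 u(b) = C1 + Integral(b/cos(b), b)


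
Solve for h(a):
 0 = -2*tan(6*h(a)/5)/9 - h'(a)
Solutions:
 h(a) = -5*asin(C1*exp(-4*a/15))/6 + 5*pi/6
 h(a) = 5*asin(C1*exp(-4*a/15))/6


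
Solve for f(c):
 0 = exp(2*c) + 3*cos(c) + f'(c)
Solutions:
 f(c) = C1 - exp(2*c)/2 - 3*sin(c)


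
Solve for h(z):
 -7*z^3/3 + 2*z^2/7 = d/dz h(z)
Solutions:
 h(z) = C1 - 7*z^4/12 + 2*z^3/21


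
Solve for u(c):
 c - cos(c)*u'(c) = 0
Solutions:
 u(c) = C1 + Integral(c/cos(c), c)


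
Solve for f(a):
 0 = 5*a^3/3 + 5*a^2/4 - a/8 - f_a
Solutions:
 f(a) = C1 + 5*a^4/12 + 5*a^3/12 - a^2/16


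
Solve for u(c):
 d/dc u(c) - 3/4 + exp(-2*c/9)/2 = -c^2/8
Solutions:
 u(c) = C1 - c^3/24 + 3*c/4 + 9*exp(-2*c/9)/4


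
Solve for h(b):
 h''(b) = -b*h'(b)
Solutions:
 h(b) = C1 + C2*erf(sqrt(2)*b/2)


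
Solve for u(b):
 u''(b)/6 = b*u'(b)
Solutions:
 u(b) = C1 + C2*erfi(sqrt(3)*b)


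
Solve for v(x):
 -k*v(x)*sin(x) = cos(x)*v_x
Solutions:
 v(x) = C1*exp(k*log(cos(x)))


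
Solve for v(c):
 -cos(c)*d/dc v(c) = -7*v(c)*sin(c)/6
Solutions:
 v(c) = C1/cos(c)^(7/6)


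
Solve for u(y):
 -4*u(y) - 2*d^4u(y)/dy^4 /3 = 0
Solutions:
 u(y) = (C1*sin(2^(3/4)*3^(1/4)*y/2) + C2*cos(2^(3/4)*3^(1/4)*y/2))*exp(-2^(3/4)*3^(1/4)*y/2) + (C3*sin(2^(3/4)*3^(1/4)*y/2) + C4*cos(2^(3/4)*3^(1/4)*y/2))*exp(2^(3/4)*3^(1/4)*y/2)


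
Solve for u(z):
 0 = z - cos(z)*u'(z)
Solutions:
 u(z) = C1 + Integral(z/cos(z), z)


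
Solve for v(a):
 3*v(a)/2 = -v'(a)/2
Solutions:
 v(a) = C1*exp(-3*a)


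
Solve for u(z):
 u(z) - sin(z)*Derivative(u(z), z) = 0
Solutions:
 u(z) = C1*sqrt(cos(z) - 1)/sqrt(cos(z) + 1)


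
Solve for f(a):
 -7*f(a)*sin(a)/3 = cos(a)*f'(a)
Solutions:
 f(a) = C1*cos(a)^(7/3)


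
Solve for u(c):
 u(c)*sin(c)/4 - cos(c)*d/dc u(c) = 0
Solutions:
 u(c) = C1/cos(c)^(1/4)


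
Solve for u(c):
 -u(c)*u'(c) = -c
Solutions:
 u(c) = -sqrt(C1 + c^2)
 u(c) = sqrt(C1 + c^2)


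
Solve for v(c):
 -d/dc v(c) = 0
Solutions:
 v(c) = C1


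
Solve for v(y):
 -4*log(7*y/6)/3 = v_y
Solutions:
 v(y) = C1 - 4*y*log(y)/3 - 4*y*log(7)/3 + 4*y/3 + 4*y*log(6)/3


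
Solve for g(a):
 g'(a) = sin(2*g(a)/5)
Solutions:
 -a + 5*log(cos(2*g(a)/5) - 1)/4 - 5*log(cos(2*g(a)/5) + 1)/4 = C1


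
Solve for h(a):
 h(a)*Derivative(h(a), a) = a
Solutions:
 h(a) = -sqrt(C1 + a^2)
 h(a) = sqrt(C1 + a^2)


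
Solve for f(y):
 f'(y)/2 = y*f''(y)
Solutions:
 f(y) = C1 + C2*y^(3/2)


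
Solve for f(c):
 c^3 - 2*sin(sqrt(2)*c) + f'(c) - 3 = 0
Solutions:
 f(c) = C1 - c^4/4 + 3*c - sqrt(2)*cos(sqrt(2)*c)


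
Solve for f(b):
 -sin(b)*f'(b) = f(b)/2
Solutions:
 f(b) = C1*(cos(b) + 1)^(1/4)/(cos(b) - 1)^(1/4)


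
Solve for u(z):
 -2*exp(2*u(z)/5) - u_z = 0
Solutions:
 u(z) = 5*log(-sqrt(-1/(C1 - 2*z))) - 5*log(2) + 5*log(10)/2
 u(z) = 5*log(-1/(C1 - 2*z))/2 - 5*log(2) + 5*log(10)/2


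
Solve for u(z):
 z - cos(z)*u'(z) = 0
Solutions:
 u(z) = C1 + Integral(z/cos(z), z)


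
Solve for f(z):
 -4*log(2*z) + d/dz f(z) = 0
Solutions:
 f(z) = C1 + 4*z*log(z) - 4*z + z*log(16)


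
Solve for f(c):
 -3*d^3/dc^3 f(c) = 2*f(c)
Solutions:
 f(c) = C3*exp(-2^(1/3)*3^(2/3)*c/3) + (C1*sin(2^(1/3)*3^(1/6)*c/2) + C2*cos(2^(1/3)*3^(1/6)*c/2))*exp(2^(1/3)*3^(2/3)*c/6)


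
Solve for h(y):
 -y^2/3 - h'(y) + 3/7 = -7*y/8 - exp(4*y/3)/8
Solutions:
 h(y) = C1 - y^3/9 + 7*y^2/16 + 3*y/7 + 3*exp(4*y/3)/32


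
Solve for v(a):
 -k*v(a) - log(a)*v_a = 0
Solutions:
 v(a) = C1*exp(-k*li(a))


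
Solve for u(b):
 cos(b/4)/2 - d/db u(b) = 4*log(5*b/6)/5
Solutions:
 u(b) = C1 - 4*b*log(b)/5 - 4*b*log(5)/5 + 4*b/5 + 4*b*log(6)/5 + 2*sin(b/4)


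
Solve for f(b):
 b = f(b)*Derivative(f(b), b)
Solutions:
 f(b) = -sqrt(C1 + b^2)
 f(b) = sqrt(C1 + b^2)


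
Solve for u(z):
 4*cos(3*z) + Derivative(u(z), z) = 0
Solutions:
 u(z) = C1 - 4*sin(3*z)/3


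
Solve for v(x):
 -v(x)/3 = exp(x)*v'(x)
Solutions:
 v(x) = C1*exp(exp(-x)/3)


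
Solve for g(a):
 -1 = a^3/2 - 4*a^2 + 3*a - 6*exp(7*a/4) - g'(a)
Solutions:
 g(a) = C1 + a^4/8 - 4*a^3/3 + 3*a^2/2 + a - 24*exp(7*a/4)/7


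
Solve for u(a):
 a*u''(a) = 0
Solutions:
 u(a) = C1 + C2*a


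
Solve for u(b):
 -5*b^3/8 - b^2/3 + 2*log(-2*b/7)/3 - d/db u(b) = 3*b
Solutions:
 u(b) = C1 - 5*b^4/32 - b^3/9 - 3*b^2/2 + 2*b*log(-b)/3 + 2*b*(-log(7) - 1 + log(2))/3


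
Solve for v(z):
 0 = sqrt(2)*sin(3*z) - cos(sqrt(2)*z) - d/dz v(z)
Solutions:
 v(z) = C1 - sqrt(2)*sin(sqrt(2)*z)/2 - sqrt(2)*cos(3*z)/3


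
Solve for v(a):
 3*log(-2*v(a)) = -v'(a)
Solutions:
 Integral(1/(log(-_y) + log(2)), (_y, v(a)))/3 = C1 - a


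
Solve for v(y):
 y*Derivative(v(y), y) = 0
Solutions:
 v(y) = C1


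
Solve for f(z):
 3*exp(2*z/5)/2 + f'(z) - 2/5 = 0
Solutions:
 f(z) = C1 + 2*z/5 - 15*exp(2*z/5)/4


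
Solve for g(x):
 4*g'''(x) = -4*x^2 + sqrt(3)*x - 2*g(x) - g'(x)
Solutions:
 g(x) = C1*exp(-3^(1/3)*x*(-(18 + sqrt(327))^(1/3) + 3^(1/3)/(18 + sqrt(327))^(1/3))/12)*sin(3^(1/6)*x*(3/(18 + sqrt(327))^(1/3) + 3^(2/3)*(18 + sqrt(327))^(1/3))/12) + C2*exp(-3^(1/3)*x*(-(18 + sqrt(327))^(1/3) + 3^(1/3)/(18 + sqrt(327))^(1/3))/12)*cos(3^(1/6)*x*(3/(18 + sqrt(327))^(1/3) + 3^(2/3)*(18 + sqrt(327))^(1/3))/12) + C3*exp(3^(1/3)*x*(-(18 + sqrt(327))^(1/3) + 3^(1/3)/(18 + sqrt(327))^(1/3))/6) - 2*x^2 + sqrt(3)*x/2 + 2*x - 1 - sqrt(3)/4


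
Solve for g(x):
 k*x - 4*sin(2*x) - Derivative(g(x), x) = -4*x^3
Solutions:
 g(x) = C1 + k*x^2/2 + x^4 + 2*cos(2*x)


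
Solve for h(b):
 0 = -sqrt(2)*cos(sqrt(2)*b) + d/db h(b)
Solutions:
 h(b) = C1 + sin(sqrt(2)*b)


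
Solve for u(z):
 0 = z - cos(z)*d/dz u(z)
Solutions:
 u(z) = C1 + Integral(z/cos(z), z)


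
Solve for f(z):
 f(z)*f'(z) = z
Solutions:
 f(z) = -sqrt(C1 + z^2)
 f(z) = sqrt(C1 + z^2)


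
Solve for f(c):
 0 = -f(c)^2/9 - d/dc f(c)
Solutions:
 f(c) = 9/(C1 + c)


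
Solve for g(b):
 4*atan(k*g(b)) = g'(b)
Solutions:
 Integral(1/atan(_y*k), (_y, g(b))) = C1 + 4*b


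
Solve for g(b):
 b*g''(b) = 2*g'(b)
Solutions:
 g(b) = C1 + C2*b^3


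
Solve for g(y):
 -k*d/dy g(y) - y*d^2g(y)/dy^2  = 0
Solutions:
 g(y) = C1 + y^(1 - re(k))*(C2*sin(log(y)*Abs(im(k))) + C3*cos(log(y)*im(k)))


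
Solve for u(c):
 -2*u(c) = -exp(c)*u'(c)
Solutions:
 u(c) = C1*exp(-2*exp(-c))


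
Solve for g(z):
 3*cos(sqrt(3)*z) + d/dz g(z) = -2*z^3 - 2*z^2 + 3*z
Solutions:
 g(z) = C1 - z^4/2 - 2*z^3/3 + 3*z^2/2 - sqrt(3)*sin(sqrt(3)*z)


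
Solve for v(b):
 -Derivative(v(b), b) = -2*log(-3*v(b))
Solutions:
 -Integral(1/(log(-_y) + log(3)), (_y, v(b)))/2 = C1 - b


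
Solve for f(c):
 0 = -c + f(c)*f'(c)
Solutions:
 f(c) = -sqrt(C1 + c^2)
 f(c) = sqrt(C1 + c^2)


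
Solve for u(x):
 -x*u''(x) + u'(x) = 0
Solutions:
 u(x) = C1 + C2*x^2


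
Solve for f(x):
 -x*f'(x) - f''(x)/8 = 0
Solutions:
 f(x) = C1 + C2*erf(2*x)


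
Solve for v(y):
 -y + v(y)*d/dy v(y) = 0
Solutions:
 v(y) = -sqrt(C1 + y^2)
 v(y) = sqrt(C1 + y^2)


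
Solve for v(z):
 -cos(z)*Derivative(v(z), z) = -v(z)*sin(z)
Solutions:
 v(z) = C1/cos(z)


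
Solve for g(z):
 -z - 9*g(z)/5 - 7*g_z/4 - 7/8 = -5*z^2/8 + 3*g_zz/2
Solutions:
 g(z) = 25*z^2/72 - 1595*z/1296 + (C1*sin(sqrt(3095)*z/60) + C2*cos(sqrt(3095)*z/60))*exp(-7*z/12) + 6145/46656


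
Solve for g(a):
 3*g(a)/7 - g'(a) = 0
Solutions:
 g(a) = C1*exp(3*a/7)


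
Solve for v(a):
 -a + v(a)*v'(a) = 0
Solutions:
 v(a) = -sqrt(C1 + a^2)
 v(a) = sqrt(C1 + a^2)


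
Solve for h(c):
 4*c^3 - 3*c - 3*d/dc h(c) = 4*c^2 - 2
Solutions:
 h(c) = C1 + c^4/3 - 4*c^3/9 - c^2/2 + 2*c/3


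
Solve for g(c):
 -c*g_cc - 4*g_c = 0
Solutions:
 g(c) = C1 + C2/c^3


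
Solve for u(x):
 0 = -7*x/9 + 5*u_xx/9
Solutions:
 u(x) = C1 + C2*x + 7*x^3/30


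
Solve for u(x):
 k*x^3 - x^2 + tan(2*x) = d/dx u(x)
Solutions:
 u(x) = C1 + k*x^4/4 - x^3/3 - log(cos(2*x))/2


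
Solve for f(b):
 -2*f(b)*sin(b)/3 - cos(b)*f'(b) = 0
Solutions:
 f(b) = C1*cos(b)^(2/3)


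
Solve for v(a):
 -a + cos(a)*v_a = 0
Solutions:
 v(a) = C1 + Integral(a/cos(a), a)


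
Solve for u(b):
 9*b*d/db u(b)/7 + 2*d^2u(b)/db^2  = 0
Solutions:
 u(b) = C1 + C2*erf(3*sqrt(7)*b/14)


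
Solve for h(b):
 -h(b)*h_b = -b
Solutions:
 h(b) = -sqrt(C1 + b^2)
 h(b) = sqrt(C1 + b^2)


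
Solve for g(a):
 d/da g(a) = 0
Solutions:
 g(a) = C1


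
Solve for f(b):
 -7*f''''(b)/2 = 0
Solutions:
 f(b) = C1 + C2*b + C3*b^2 + C4*b^3


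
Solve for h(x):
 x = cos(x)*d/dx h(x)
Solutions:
 h(x) = C1 + Integral(x/cos(x), x)


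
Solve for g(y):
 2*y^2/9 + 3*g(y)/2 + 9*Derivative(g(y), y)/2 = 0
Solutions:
 g(y) = C1*exp(-y/3) - 4*y^2/27 + 8*y/9 - 8/3


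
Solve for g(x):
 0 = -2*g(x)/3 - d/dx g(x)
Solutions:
 g(x) = C1*exp(-2*x/3)


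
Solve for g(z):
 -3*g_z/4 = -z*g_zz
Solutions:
 g(z) = C1 + C2*z^(7/4)


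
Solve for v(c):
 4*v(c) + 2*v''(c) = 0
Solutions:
 v(c) = C1*sin(sqrt(2)*c) + C2*cos(sqrt(2)*c)


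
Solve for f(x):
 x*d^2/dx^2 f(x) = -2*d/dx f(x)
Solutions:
 f(x) = C1 + C2/x


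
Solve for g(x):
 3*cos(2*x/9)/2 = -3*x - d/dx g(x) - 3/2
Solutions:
 g(x) = C1 - 3*x^2/2 - 3*x/2 - 27*sin(x/9)*cos(x/9)/2


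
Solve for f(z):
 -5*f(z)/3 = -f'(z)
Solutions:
 f(z) = C1*exp(5*z/3)


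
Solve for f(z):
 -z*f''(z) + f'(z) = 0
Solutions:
 f(z) = C1 + C2*z^2


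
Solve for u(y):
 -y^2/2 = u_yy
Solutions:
 u(y) = C1 + C2*y - y^4/24


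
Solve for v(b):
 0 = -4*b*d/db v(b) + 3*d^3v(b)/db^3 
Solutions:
 v(b) = C1 + Integral(C2*airyai(6^(2/3)*b/3) + C3*airybi(6^(2/3)*b/3), b)


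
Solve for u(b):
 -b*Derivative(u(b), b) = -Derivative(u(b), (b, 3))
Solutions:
 u(b) = C1 + Integral(C2*airyai(b) + C3*airybi(b), b)


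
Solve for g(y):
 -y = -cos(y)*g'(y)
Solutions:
 g(y) = C1 + Integral(y/cos(y), y)


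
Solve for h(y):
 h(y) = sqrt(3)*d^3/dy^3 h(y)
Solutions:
 h(y) = C3*exp(3^(5/6)*y/3) + (C1*sin(3^(1/3)*y/2) + C2*cos(3^(1/3)*y/2))*exp(-3^(5/6)*y/6)


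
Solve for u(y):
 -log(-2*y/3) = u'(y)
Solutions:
 u(y) = C1 - y*log(-y) + y*(-log(2) + 1 + log(3))


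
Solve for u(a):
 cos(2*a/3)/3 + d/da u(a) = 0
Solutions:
 u(a) = C1 - sin(2*a/3)/2


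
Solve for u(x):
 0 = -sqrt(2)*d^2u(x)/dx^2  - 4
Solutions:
 u(x) = C1 + C2*x - sqrt(2)*x^2


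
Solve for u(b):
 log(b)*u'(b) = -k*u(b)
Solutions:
 u(b) = C1*exp(-k*li(b))


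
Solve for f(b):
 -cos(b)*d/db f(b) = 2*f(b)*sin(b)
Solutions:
 f(b) = C1*cos(b)^2


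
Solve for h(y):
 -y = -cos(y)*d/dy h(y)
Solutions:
 h(y) = C1 + Integral(y/cos(y), y)


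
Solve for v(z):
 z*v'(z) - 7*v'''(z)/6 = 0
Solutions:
 v(z) = C1 + Integral(C2*airyai(6^(1/3)*7^(2/3)*z/7) + C3*airybi(6^(1/3)*7^(2/3)*z/7), z)


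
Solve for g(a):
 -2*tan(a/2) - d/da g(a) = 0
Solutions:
 g(a) = C1 + 4*log(cos(a/2))


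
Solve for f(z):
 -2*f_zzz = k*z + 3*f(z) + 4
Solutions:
 f(z) = C3*exp(-2^(2/3)*3^(1/3)*z/2) - k*z/3 + (C1*sin(2^(2/3)*3^(5/6)*z/4) + C2*cos(2^(2/3)*3^(5/6)*z/4))*exp(2^(2/3)*3^(1/3)*z/4) - 4/3


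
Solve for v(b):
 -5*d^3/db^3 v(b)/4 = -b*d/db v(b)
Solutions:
 v(b) = C1 + Integral(C2*airyai(10^(2/3)*b/5) + C3*airybi(10^(2/3)*b/5), b)


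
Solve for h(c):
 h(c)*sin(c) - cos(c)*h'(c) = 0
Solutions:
 h(c) = C1/cos(c)


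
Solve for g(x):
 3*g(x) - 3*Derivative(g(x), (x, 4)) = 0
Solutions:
 g(x) = C1*exp(-x) + C2*exp(x) + C3*sin(x) + C4*cos(x)


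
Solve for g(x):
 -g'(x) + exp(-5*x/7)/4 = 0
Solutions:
 g(x) = C1 - 7*exp(-5*x/7)/20


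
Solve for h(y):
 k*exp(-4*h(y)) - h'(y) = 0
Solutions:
 h(y) = log(-I*(C1 + 4*k*y)^(1/4))
 h(y) = log(I*(C1 + 4*k*y)^(1/4))
 h(y) = log(-(C1 + 4*k*y)^(1/4))
 h(y) = log(C1 + 4*k*y)/4


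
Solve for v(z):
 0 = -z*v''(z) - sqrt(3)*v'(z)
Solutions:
 v(z) = C1 + C2*z^(1 - sqrt(3))


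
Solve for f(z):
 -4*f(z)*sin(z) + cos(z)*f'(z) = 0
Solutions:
 f(z) = C1/cos(z)^4


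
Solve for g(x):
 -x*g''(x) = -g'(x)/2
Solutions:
 g(x) = C1 + C2*x^(3/2)


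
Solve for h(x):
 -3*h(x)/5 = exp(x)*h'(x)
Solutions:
 h(x) = C1*exp(3*exp(-x)/5)


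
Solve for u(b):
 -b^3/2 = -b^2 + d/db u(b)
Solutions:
 u(b) = C1 - b^4/8 + b^3/3


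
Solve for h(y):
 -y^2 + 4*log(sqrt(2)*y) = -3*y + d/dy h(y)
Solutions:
 h(y) = C1 - y^3/3 + 3*y^2/2 + 4*y*log(y) - 4*y + y*log(4)


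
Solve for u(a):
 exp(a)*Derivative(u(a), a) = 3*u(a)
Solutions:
 u(a) = C1*exp(-3*exp(-a))


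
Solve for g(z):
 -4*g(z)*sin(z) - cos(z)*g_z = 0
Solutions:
 g(z) = C1*cos(z)^4


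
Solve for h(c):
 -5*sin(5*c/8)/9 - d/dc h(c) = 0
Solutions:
 h(c) = C1 + 8*cos(5*c/8)/9


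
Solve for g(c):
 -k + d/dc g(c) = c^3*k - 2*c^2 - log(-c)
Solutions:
 g(c) = C1 + c^4*k/4 - 2*c^3/3 + c*(k + 1) - c*log(-c)


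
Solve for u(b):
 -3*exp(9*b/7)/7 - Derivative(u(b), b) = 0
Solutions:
 u(b) = C1 - exp(9*b/7)/3


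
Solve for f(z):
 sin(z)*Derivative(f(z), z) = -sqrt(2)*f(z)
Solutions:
 f(z) = C1*(cos(z) + 1)^(sqrt(2)/2)/(cos(z) - 1)^(sqrt(2)/2)


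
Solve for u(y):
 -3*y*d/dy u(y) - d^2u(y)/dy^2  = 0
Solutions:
 u(y) = C1 + C2*erf(sqrt(6)*y/2)


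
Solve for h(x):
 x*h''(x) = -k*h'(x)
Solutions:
 h(x) = C1 + x^(1 - re(k))*(C2*sin(log(x)*Abs(im(k))) + C3*cos(log(x)*im(k)))


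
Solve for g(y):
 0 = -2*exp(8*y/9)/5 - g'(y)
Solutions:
 g(y) = C1 - 9*exp(8*y/9)/20


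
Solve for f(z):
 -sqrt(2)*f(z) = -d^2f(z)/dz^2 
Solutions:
 f(z) = C1*exp(-2^(1/4)*z) + C2*exp(2^(1/4)*z)


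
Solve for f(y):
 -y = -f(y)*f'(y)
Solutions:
 f(y) = -sqrt(C1 + y^2)
 f(y) = sqrt(C1 + y^2)


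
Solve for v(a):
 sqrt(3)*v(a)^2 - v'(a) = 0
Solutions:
 v(a) = -1/(C1 + sqrt(3)*a)


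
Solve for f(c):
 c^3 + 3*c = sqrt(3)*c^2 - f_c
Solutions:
 f(c) = C1 - c^4/4 + sqrt(3)*c^3/3 - 3*c^2/2


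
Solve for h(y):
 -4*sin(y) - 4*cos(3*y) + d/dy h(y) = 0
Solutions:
 h(y) = C1 + 4*sin(3*y)/3 - 4*cos(y)


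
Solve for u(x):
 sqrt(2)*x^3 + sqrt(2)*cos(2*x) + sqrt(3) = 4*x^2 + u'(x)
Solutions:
 u(x) = C1 + sqrt(2)*x^4/4 - 4*x^3/3 + sqrt(3)*x + sqrt(2)*sin(2*x)/2


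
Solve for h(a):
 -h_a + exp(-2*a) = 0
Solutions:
 h(a) = C1 - exp(-2*a)/2


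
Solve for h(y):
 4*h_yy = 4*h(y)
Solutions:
 h(y) = C1*exp(-y) + C2*exp(y)


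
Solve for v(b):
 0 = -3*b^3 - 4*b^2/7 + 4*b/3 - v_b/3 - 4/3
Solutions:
 v(b) = C1 - 9*b^4/4 - 4*b^3/7 + 2*b^2 - 4*b


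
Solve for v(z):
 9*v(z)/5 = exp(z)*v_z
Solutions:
 v(z) = C1*exp(-9*exp(-z)/5)


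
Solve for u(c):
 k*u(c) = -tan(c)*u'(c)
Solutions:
 u(c) = C1*exp(-k*log(sin(c)))


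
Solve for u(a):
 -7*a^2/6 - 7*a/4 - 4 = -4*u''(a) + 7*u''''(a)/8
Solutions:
 u(a) = C1 + C2*a + C3*exp(-4*sqrt(14)*a/7) + C4*exp(4*sqrt(14)*a/7) + 7*a^4/288 + 7*a^3/96 + 433*a^2/768


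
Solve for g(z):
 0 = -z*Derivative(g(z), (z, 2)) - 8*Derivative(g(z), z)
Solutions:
 g(z) = C1 + C2/z^7


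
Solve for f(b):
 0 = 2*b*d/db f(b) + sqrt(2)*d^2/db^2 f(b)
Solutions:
 f(b) = C1 + C2*erf(2^(3/4)*b/2)


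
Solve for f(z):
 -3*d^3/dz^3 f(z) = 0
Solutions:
 f(z) = C1 + C2*z + C3*z^2


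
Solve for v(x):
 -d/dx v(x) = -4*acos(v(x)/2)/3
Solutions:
 Integral(1/acos(_y/2), (_y, v(x))) = C1 + 4*x/3


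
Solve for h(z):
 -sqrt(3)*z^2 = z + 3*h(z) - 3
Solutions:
 h(z) = -sqrt(3)*z^2/3 - z/3 + 1


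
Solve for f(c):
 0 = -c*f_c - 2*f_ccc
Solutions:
 f(c) = C1 + Integral(C2*airyai(-2^(2/3)*c/2) + C3*airybi(-2^(2/3)*c/2), c)


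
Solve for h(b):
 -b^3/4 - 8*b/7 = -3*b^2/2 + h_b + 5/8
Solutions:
 h(b) = C1 - b^4/16 + b^3/2 - 4*b^2/7 - 5*b/8


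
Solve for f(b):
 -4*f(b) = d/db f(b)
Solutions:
 f(b) = C1*exp(-4*b)


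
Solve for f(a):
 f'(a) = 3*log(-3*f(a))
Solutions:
 -Integral(1/(log(-_y) + log(3)), (_y, f(a)))/3 = C1 - a


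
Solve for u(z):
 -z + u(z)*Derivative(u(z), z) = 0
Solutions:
 u(z) = -sqrt(C1 + z^2)
 u(z) = sqrt(C1 + z^2)


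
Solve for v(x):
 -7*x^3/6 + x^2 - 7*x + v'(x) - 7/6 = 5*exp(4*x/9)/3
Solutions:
 v(x) = C1 + 7*x^4/24 - x^3/3 + 7*x^2/2 + 7*x/6 + 15*exp(4*x/9)/4


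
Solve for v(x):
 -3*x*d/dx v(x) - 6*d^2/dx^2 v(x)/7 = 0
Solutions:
 v(x) = C1 + C2*erf(sqrt(7)*x/2)


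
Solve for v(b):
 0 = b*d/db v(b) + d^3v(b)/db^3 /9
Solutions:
 v(b) = C1 + Integral(C2*airyai(-3^(2/3)*b) + C3*airybi(-3^(2/3)*b), b)


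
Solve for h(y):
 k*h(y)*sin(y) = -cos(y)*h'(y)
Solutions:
 h(y) = C1*exp(k*log(cos(y)))


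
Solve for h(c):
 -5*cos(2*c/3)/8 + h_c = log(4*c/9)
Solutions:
 h(c) = C1 + c*log(c) - 2*c*log(3) - c + 2*c*log(2) + 15*sin(2*c/3)/16


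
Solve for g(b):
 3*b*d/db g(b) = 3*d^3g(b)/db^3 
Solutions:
 g(b) = C1 + Integral(C2*airyai(b) + C3*airybi(b), b)


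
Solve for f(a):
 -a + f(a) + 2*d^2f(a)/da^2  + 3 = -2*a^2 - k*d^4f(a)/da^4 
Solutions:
 f(a) = C1*exp(-a*sqrt((-sqrt(1 - k) - 1)/k)) + C2*exp(a*sqrt((-sqrt(1 - k) - 1)/k)) + C3*exp(-a*sqrt((sqrt(1 - k) - 1)/k)) + C4*exp(a*sqrt((sqrt(1 - k) - 1)/k)) - 2*a^2 + a + 5


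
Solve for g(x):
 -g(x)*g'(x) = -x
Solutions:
 g(x) = -sqrt(C1 + x^2)
 g(x) = sqrt(C1 + x^2)


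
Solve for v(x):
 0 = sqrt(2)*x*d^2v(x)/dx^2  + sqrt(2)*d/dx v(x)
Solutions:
 v(x) = C1 + C2*log(x)


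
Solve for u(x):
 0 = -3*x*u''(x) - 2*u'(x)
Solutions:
 u(x) = C1 + C2*x^(1/3)


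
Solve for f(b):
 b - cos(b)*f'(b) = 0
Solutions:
 f(b) = C1 + Integral(b/cos(b), b)


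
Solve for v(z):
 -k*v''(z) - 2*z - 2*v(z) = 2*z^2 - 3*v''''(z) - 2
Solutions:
 v(z) = C1*exp(-sqrt(6)*z*sqrt(k - sqrt(k^2 + 24))/6) + C2*exp(sqrt(6)*z*sqrt(k - sqrt(k^2 + 24))/6) + C3*exp(-sqrt(6)*z*sqrt(k + sqrt(k^2 + 24))/6) + C4*exp(sqrt(6)*z*sqrt(k + sqrt(k^2 + 24))/6) + k - z^2 - z + 1


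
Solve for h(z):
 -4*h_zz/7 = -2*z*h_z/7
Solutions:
 h(z) = C1 + C2*erfi(z/2)


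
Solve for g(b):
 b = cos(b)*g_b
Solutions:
 g(b) = C1 + Integral(b/cos(b), b)


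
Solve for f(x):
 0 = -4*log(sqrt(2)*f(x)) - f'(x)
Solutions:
 Integral(1/(2*log(_y) + log(2)), (_y, f(x)))/2 = C1 - x


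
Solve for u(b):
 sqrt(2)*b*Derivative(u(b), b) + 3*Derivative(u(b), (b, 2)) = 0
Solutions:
 u(b) = C1 + C2*erf(2^(3/4)*sqrt(3)*b/6)


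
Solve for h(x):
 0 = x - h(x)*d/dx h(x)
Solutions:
 h(x) = -sqrt(C1 + x^2)
 h(x) = sqrt(C1 + x^2)


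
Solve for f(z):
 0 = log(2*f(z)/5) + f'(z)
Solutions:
 Integral(1/(log(_y) - log(5) + log(2)), (_y, f(z))) = C1 - z


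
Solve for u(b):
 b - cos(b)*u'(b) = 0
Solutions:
 u(b) = C1 + Integral(b/cos(b), b)


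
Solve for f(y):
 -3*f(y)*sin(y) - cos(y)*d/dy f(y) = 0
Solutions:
 f(y) = C1*cos(y)^3


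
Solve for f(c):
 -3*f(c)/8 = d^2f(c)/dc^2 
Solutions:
 f(c) = C1*sin(sqrt(6)*c/4) + C2*cos(sqrt(6)*c/4)


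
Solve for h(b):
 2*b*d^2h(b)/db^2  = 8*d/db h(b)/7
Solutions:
 h(b) = C1 + C2*b^(11/7)


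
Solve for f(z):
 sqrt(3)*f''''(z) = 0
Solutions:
 f(z) = C1 + C2*z + C3*z^2 + C4*z^3


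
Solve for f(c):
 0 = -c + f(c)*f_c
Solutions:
 f(c) = -sqrt(C1 + c^2)
 f(c) = sqrt(C1 + c^2)


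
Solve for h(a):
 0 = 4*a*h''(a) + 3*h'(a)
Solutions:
 h(a) = C1 + C2*a^(1/4)


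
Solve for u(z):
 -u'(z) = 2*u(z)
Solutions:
 u(z) = C1*exp(-2*z)


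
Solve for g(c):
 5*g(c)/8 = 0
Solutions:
 g(c) = 0


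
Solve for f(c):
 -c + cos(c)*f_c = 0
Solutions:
 f(c) = C1 + Integral(c/cos(c), c)


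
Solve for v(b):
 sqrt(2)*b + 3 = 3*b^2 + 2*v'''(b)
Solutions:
 v(b) = C1 + C2*b + C3*b^2 - b^5/40 + sqrt(2)*b^4/48 + b^3/4


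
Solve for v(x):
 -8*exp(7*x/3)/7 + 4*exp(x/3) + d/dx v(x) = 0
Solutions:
 v(x) = C1 + 24*exp(7*x/3)/49 - 12*exp(x/3)


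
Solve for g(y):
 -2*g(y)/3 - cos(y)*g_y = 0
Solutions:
 g(y) = C1*(sin(y) - 1)^(1/3)/(sin(y) + 1)^(1/3)


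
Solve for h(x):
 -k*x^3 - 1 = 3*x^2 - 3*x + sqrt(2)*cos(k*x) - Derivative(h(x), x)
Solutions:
 h(x) = C1 + k*x^4/4 + x^3 - 3*x^2/2 + x + sqrt(2)*sin(k*x)/k


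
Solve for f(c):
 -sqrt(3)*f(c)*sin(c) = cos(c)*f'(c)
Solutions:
 f(c) = C1*cos(c)^(sqrt(3))


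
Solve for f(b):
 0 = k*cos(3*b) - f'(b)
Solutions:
 f(b) = C1 + k*sin(3*b)/3


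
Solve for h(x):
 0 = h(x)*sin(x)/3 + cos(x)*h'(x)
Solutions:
 h(x) = C1*cos(x)^(1/3)


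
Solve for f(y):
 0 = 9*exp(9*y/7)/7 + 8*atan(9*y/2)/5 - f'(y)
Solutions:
 f(y) = C1 + 8*y*atan(9*y/2)/5 + exp(9*y/7) - 8*log(81*y^2 + 4)/45


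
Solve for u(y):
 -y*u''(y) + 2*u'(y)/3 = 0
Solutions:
 u(y) = C1 + C2*y^(5/3)


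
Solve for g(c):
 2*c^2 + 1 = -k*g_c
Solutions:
 g(c) = C1 - 2*c^3/(3*k) - c/k


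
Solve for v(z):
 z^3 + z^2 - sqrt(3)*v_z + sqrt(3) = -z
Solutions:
 v(z) = C1 + sqrt(3)*z^4/12 + sqrt(3)*z^3/9 + sqrt(3)*z^2/6 + z


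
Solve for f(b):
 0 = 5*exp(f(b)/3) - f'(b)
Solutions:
 f(b) = 3*log(-1/(C1 + 5*b)) + 3*log(3)


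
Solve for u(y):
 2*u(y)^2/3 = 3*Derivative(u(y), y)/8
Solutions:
 u(y) = -9/(C1 + 16*y)


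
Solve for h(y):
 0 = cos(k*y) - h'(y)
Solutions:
 h(y) = C1 + sin(k*y)/k


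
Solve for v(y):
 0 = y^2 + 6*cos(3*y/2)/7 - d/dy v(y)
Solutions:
 v(y) = C1 + y^3/3 + 4*sin(3*y/2)/7


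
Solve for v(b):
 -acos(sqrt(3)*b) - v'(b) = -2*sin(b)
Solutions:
 v(b) = C1 - b*acos(sqrt(3)*b) + sqrt(3)*sqrt(1 - 3*b^2)/3 - 2*cos(b)


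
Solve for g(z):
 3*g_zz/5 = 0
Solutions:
 g(z) = C1 + C2*z


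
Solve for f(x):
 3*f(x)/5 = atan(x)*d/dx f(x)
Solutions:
 f(x) = C1*exp(3*Integral(1/atan(x), x)/5)


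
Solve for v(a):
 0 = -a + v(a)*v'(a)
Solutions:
 v(a) = -sqrt(C1 + a^2)
 v(a) = sqrt(C1 + a^2)


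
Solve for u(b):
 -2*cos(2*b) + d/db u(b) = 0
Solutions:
 u(b) = C1 + sin(2*b)


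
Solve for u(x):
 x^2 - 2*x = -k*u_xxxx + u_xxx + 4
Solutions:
 u(x) = C1 + C2*x + C3*x^2 + C4*exp(x/k) + x^5/60 + x^4*(k - 1)/12 + x^3*(k^2 - k - 2)/3


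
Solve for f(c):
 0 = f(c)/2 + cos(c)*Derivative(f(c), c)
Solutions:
 f(c) = C1*(sin(c) - 1)^(1/4)/(sin(c) + 1)^(1/4)


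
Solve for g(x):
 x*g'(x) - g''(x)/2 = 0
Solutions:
 g(x) = C1 + C2*erfi(x)


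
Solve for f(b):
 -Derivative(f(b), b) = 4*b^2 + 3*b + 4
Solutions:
 f(b) = C1 - 4*b^3/3 - 3*b^2/2 - 4*b


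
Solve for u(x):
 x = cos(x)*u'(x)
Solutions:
 u(x) = C1 + Integral(x/cos(x), x)


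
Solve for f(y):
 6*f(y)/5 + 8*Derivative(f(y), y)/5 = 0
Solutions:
 f(y) = C1*exp(-3*y/4)


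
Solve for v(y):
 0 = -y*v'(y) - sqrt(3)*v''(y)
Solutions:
 v(y) = C1 + C2*erf(sqrt(2)*3^(3/4)*y/6)


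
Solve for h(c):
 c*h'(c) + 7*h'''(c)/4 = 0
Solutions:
 h(c) = C1 + Integral(C2*airyai(-14^(2/3)*c/7) + C3*airybi(-14^(2/3)*c/7), c)


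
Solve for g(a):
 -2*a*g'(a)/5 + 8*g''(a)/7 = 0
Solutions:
 g(a) = C1 + C2*erfi(sqrt(70)*a/20)


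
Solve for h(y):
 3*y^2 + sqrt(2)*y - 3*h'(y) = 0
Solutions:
 h(y) = C1 + y^3/3 + sqrt(2)*y^2/6


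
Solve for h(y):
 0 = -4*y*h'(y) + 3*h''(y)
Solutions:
 h(y) = C1 + C2*erfi(sqrt(6)*y/3)


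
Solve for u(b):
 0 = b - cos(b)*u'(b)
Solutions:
 u(b) = C1 + Integral(b/cos(b), b)


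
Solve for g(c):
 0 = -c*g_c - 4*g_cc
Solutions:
 g(c) = C1 + C2*erf(sqrt(2)*c/4)


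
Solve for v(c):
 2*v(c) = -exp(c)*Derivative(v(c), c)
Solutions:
 v(c) = C1*exp(2*exp(-c))


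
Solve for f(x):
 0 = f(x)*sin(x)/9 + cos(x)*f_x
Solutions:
 f(x) = C1*cos(x)^(1/9)


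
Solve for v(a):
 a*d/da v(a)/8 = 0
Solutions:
 v(a) = C1


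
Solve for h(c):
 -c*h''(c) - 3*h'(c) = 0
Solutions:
 h(c) = C1 + C2/c^2


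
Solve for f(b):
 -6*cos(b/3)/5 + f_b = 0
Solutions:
 f(b) = C1 + 18*sin(b/3)/5


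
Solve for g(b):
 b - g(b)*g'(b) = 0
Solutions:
 g(b) = -sqrt(C1 + b^2)
 g(b) = sqrt(C1 + b^2)


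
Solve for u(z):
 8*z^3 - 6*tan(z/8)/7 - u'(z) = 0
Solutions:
 u(z) = C1 + 2*z^4 + 48*log(cos(z/8))/7


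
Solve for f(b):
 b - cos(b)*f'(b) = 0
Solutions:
 f(b) = C1 + Integral(b/cos(b), b)


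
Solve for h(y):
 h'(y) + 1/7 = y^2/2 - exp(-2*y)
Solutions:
 h(y) = C1 + y^3/6 - y/7 + exp(-2*y)/2


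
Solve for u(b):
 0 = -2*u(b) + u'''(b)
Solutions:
 u(b) = C3*exp(2^(1/3)*b) + (C1*sin(2^(1/3)*sqrt(3)*b/2) + C2*cos(2^(1/3)*sqrt(3)*b/2))*exp(-2^(1/3)*b/2)


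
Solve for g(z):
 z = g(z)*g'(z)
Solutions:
 g(z) = -sqrt(C1 + z^2)
 g(z) = sqrt(C1 + z^2)


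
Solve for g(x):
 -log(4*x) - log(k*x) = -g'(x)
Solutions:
 g(x) = C1 + x*(log(k) - 2 + 2*log(2)) + 2*x*log(x)


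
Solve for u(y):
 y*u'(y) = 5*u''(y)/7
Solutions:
 u(y) = C1 + C2*erfi(sqrt(70)*y/10)


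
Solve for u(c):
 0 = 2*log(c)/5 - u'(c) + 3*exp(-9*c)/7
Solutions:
 u(c) = C1 + 2*c*log(c)/5 - 2*c/5 - exp(-9*c)/21


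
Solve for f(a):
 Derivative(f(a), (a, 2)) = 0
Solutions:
 f(a) = C1 + C2*a


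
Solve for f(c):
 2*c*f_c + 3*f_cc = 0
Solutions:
 f(c) = C1 + C2*erf(sqrt(3)*c/3)


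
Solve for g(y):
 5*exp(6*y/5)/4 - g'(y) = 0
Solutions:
 g(y) = C1 + 25*exp(6*y/5)/24


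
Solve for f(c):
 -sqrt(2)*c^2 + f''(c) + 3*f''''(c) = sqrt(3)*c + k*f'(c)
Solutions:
 f(c) = C1 + C2*exp(2^(1/3)*c*(-2^(1/3)*(-9*k + sqrt(81*k^2 + 4))^(1/3) + 2/(-9*k + sqrt(81*k^2 + 4))^(1/3))/6) + C3*exp(2^(1/3)*c*(2^(1/3)*(-9*k + sqrt(81*k^2 + 4))^(1/3) - 2^(1/3)*sqrt(3)*I*(-9*k + sqrt(81*k^2 + 4))^(1/3) + 8/((-1 + sqrt(3)*I)*(-9*k + sqrt(81*k^2 + 4))^(1/3)))/12) + C4*exp(2^(1/3)*c*(2^(1/3)*(-9*k + sqrt(81*k^2 + 4))^(1/3) + 2^(1/3)*sqrt(3)*I*(-9*k + sqrt(81*k^2 + 4))^(1/3) - 8/((1 + sqrt(3)*I)*(-9*k + sqrt(81*k^2 + 4))^(1/3)))/12) - sqrt(2)*c^3/(3*k) - sqrt(3)*c^2/(2*k) - sqrt(2)*c^2/k^2 - sqrt(3)*c/k^2 - 2*sqrt(2)*c/k^3


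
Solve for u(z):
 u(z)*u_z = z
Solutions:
 u(z) = -sqrt(C1 + z^2)
 u(z) = sqrt(C1 + z^2)


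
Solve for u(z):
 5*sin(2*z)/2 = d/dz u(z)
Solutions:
 u(z) = C1 - 5*cos(2*z)/4


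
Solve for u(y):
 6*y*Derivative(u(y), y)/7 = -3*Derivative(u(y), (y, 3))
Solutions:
 u(y) = C1 + Integral(C2*airyai(-2^(1/3)*7^(2/3)*y/7) + C3*airybi(-2^(1/3)*7^(2/3)*y/7), y)


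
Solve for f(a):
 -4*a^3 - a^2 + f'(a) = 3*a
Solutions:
 f(a) = C1 + a^4 + a^3/3 + 3*a^2/2


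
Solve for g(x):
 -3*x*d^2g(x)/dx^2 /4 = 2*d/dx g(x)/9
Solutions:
 g(x) = C1 + C2*x^(19/27)


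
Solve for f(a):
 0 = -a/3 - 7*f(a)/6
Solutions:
 f(a) = -2*a/7


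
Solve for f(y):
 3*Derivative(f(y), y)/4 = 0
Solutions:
 f(y) = C1


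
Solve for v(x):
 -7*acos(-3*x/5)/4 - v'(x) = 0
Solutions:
 v(x) = C1 - 7*x*acos(-3*x/5)/4 - 7*sqrt(25 - 9*x^2)/12


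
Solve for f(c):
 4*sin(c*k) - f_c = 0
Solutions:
 f(c) = C1 - 4*cos(c*k)/k


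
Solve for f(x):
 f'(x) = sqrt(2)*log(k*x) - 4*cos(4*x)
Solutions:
 f(x) = C1 + sqrt(2)*x*(log(k*x) - 1) - sin(4*x)


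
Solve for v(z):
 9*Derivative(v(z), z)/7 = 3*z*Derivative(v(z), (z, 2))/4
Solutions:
 v(z) = C1 + C2*z^(19/7)


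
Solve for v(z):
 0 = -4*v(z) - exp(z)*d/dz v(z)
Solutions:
 v(z) = C1*exp(4*exp(-z))


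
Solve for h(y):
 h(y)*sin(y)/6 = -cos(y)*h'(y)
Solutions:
 h(y) = C1*cos(y)^(1/6)


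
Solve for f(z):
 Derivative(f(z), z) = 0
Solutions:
 f(z) = C1


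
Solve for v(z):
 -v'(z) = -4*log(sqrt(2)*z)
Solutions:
 v(z) = C1 + 4*z*log(z) - 4*z + z*log(4)


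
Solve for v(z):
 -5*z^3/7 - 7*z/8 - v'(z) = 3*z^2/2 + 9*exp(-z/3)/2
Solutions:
 v(z) = C1 - 5*z^4/28 - z^3/2 - 7*z^2/16 + 27*exp(-z/3)/2


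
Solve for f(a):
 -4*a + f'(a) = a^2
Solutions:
 f(a) = C1 + a^3/3 + 2*a^2


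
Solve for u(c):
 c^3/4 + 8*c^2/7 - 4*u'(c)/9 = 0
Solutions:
 u(c) = C1 + 9*c^4/64 + 6*c^3/7


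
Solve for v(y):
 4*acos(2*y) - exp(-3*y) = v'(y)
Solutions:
 v(y) = C1 + 4*y*acos(2*y) - 2*sqrt(1 - 4*y^2) + exp(-3*y)/3


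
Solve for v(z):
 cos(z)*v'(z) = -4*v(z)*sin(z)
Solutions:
 v(z) = C1*cos(z)^4


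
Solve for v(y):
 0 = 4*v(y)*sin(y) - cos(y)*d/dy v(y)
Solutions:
 v(y) = C1/cos(y)^4


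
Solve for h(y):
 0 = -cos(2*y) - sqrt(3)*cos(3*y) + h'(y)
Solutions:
 h(y) = C1 + sin(2*y)/2 + sqrt(3)*sin(3*y)/3


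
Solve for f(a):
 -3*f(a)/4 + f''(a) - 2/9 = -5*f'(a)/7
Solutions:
 f(a) = C1*exp(a*(-5 + 2*sqrt(43))/14) + C2*exp(-a*(5 + 2*sqrt(43))/14) - 8/27


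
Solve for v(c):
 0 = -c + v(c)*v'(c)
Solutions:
 v(c) = -sqrt(C1 + c^2)
 v(c) = sqrt(C1 + c^2)


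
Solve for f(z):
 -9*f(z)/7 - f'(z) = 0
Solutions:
 f(z) = C1*exp(-9*z/7)


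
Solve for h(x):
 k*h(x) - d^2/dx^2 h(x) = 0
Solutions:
 h(x) = C1*exp(-sqrt(k)*x) + C2*exp(sqrt(k)*x)


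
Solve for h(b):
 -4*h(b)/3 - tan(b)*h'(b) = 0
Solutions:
 h(b) = C1/sin(b)^(4/3)


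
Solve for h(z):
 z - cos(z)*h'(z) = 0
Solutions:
 h(z) = C1 + Integral(z/cos(z), z)


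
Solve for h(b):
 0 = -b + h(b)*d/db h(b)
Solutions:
 h(b) = -sqrt(C1 + b^2)
 h(b) = sqrt(C1 + b^2)


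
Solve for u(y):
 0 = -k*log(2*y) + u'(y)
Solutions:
 u(y) = C1 + k*y*log(y) - k*y + k*y*log(2)


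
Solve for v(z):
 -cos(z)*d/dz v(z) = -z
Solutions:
 v(z) = C1 + Integral(z/cos(z), z)


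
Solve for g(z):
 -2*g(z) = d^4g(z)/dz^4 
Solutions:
 g(z) = (C1*sin(2^(3/4)*z/2) + C2*cos(2^(3/4)*z/2))*exp(-2^(3/4)*z/2) + (C3*sin(2^(3/4)*z/2) + C4*cos(2^(3/4)*z/2))*exp(2^(3/4)*z/2)


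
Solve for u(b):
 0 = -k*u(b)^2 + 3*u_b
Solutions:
 u(b) = -3/(C1 + b*k)


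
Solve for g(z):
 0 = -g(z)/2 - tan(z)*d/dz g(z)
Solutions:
 g(z) = C1/sqrt(sin(z))


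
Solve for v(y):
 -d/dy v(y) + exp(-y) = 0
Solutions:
 v(y) = C1 - exp(-y)


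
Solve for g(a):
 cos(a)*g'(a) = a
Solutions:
 g(a) = C1 + Integral(a/cos(a), a)


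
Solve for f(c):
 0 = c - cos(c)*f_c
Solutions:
 f(c) = C1 + Integral(c/cos(c), c)


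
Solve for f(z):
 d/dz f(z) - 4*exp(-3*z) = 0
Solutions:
 f(z) = C1 - 4*exp(-3*z)/3


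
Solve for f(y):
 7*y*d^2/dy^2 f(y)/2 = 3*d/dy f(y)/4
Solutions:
 f(y) = C1 + C2*y^(17/14)


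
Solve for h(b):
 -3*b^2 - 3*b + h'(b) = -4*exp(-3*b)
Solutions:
 h(b) = C1 + b^3 + 3*b^2/2 + 4*exp(-3*b)/3


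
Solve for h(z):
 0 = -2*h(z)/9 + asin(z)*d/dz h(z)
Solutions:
 h(z) = C1*exp(2*Integral(1/asin(z), z)/9)


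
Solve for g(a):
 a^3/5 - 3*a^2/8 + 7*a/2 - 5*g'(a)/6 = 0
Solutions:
 g(a) = C1 + 3*a^4/50 - 3*a^3/20 + 21*a^2/10


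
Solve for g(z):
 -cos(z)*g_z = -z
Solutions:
 g(z) = C1 + Integral(z/cos(z), z)


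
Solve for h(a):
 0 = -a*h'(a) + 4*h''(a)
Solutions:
 h(a) = C1 + C2*erfi(sqrt(2)*a/4)


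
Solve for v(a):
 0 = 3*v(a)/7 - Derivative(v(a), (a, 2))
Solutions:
 v(a) = C1*exp(-sqrt(21)*a/7) + C2*exp(sqrt(21)*a/7)


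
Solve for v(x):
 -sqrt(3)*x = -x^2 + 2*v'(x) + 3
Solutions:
 v(x) = C1 + x^3/6 - sqrt(3)*x^2/4 - 3*x/2


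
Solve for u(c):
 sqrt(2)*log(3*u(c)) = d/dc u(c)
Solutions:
 -sqrt(2)*Integral(1/(log(_y) + log(3)), (_y, u(c)))/2 = C1 - c


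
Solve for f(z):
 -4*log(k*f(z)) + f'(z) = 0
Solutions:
 li(k*f(z))/k = C1 + 4*z


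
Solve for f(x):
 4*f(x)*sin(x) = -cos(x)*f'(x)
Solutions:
 f(x) = C1*cos(x)^4


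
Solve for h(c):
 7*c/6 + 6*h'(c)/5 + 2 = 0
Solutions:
 h(c) = C1 - 35*c^2/72 - 5*c/3


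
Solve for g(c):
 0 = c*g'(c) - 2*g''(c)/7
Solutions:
 g(c) = C1 + C2*erfi(sqrt(7)*c/2)


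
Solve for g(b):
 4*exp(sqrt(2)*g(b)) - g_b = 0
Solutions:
 g(b) = sqrt(2)*(2*log(-1/(C1 + 4*b)) - log(2))/4


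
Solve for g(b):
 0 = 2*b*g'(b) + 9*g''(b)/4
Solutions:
 g(b) = C1 + C2*erf(2*b/3)


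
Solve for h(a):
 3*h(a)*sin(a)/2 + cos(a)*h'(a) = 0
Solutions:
 h(a) = C1*cos(a)^(3/2)


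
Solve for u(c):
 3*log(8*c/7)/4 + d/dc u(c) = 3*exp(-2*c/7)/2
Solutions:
 u(c) = C1 - 3*c*log(c)/4 + 3*c*(-3*log(2) + 1 + log(7))/4 - 21*exp(-2*c/7)/4


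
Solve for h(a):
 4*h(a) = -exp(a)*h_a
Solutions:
 h(a) = C1*exp(4*exp(-a))


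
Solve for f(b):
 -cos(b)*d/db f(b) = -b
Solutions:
 f(b) = C1 + Integral(b/cos(b), b)


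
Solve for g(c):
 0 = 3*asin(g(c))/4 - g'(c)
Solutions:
 Integral(1/asin(_y), (_y, g(c))) = C1 + 3*c/4


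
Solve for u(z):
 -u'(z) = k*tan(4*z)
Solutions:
 u(z) = C1 + k*log(cos(4*z))/4


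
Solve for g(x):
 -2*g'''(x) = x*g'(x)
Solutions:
 g(x) = C1 + Integral(C2*airyai(-2^(2/3)*x/2) + C3*airybi(-2^(2/3)*x/2), x)


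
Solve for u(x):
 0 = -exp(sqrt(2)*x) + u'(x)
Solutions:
 u(x) = C1 + sqrt(2)*exp(sqrt(2)*x)/2


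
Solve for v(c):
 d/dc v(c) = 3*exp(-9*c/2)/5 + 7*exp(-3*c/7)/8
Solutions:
 v(c) = C1 - 2*exp(-9*c/2)/15 - 49*exp(-3*c/7)/24


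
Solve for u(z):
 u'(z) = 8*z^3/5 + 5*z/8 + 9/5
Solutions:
 u(z) = C1 + 2*z^4/5 + 5*z^2/16 + 9*z/5


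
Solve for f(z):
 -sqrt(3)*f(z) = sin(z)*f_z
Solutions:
 f(z) = C1*(cos(z) + 1)^(sqrt(3)/2)/(cos(z) - 1)^(sqrt(3)/2)


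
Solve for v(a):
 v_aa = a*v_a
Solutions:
 v(a) = C1 + C2*erfi(sqrt(2)*a/2)


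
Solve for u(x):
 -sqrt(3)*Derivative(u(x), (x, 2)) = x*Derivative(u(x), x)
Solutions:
 u(x) = C1 + C2*erf(sqrt(2)*3^(3/4)*x/6)


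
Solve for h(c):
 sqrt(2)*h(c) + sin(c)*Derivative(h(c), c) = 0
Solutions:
 h(c) = C1*(cos(c) + 1)^(sqrt(2)/2)/(cos(c) - 1)^(sqrt(2)/2)


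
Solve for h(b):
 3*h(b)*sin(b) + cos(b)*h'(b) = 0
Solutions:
 h(b) = C1*cos(b)^3


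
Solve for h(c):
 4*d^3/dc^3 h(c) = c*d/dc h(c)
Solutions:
 h(c) = C1 + Integral(C2*airyai(2^(1/3)*c/2) + C3*airybi(2^(1/3)*c/2), c)


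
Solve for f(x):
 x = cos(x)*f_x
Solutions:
 f(x) = C1 + Integral(x/cos(x), x)


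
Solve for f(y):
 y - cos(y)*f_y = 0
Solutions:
 f(y) = C1 + Integral(y/cos(y), y)


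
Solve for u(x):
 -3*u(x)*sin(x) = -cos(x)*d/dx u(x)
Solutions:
 u(x) = C1/cos(x)^3


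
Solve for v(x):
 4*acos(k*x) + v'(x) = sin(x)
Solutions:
 v(x) = C1 - 4*Piecewise((x*acos(k*x) - sqrt(-k^2*x^2 + 1)/k, Ne(k, 0)), (pi*x/2, True)) - cos(x)


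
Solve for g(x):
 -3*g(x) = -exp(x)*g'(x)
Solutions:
 g(x) = C1*exp(-3*exp(-x))


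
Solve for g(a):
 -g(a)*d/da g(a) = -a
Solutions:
 g(a) = -sqrt(C1 + a^2)
 g(a) = sqrt(C1 + a^2)


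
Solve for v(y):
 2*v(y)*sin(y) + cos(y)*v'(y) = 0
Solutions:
 v(y) = C1*cos(y)^2


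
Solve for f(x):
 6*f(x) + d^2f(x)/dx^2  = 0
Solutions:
 f(x) = C1*sin(sqrt(6)*x) + C2*cos(sqrt(6)*x)


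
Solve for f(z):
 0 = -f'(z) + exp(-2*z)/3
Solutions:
 f(z) = C1 - exp(-2*z)/6


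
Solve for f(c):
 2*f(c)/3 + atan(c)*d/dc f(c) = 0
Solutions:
 f(c) = C1*exp(-2*Integral(1/atan(c), c)/3)


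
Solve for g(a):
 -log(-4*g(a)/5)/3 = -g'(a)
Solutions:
 -3*Integral(1/(log(-_y) - log(5) + 2*log(2)), (_y, g(a))) = C1 - a


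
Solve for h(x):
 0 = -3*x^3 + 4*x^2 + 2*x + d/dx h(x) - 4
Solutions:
 h(x) = C1 + 3*x^4/4 - 4*x^3/3 - x^2 + 4*x


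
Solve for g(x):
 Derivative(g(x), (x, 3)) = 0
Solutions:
 g(x) = C1 + C2*x + C3*x^2


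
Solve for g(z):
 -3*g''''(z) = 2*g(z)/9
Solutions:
 g(z) = (C1*sin(2^(3/4)*3^(1/4)*z/6) + C2*cos(2^(3/4)*3^(1/4)*z/6))*exp(-2^(3/4)*3^(1/4)*z/6) + (C3*sin(2^(3/4)*3^(1/4)*z/6) + C4*cos(2^(3/4)*3^(1/4)*z/6))*exp(2^(3/4)*3^(1/4)*z/6)


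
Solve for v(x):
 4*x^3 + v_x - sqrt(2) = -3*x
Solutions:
 v(x) = C1 - x^4 - 3*x^2/2 + sqrt(2)*x


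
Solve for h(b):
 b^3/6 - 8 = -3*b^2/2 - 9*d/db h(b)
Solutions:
 h(b) = C1 - b^4/216 - b^3/18 + 8*b/9


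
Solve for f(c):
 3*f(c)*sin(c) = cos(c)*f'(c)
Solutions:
 f(c) = C1/cos(c)^3


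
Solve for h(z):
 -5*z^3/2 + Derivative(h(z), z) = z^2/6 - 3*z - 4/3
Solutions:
 h(z) = C1 + 5*z^4/8 + z^3/18 - 3*z^2/2 - 4*z/3


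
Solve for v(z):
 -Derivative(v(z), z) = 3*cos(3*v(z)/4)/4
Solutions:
 3*z/4 - 2*log(sin(3*v(z)/4) - 1)/3 + 2*log(sin(3*v(z)/4) + 1)/3 = C1


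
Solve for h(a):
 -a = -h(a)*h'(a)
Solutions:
 h(a) = -sqrt(C1 + a^2)
 h(a) = sqrt(C1 + a^2)


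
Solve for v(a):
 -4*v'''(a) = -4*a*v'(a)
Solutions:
 v(a) = C1 + Integral(C2*airyai(a) + C3*airybi(a), a)


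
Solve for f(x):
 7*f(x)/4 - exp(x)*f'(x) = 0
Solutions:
 f(x) = C1*exp(-7*exp(-x)/4)


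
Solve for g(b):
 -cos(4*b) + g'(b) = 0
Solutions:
 g(b) = C1 + sin(4*b)/4


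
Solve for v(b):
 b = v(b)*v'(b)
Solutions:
 v(b) = -sqrt(C1 + b^2)
 v(b) = sqrt(C1 + b^2)


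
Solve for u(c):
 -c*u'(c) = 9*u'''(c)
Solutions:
 u(c) = C1 + Integral(C2*airyai(-3^(1/3)*c/3) + C3*airybi(-3^(1/3)*c/3), c)


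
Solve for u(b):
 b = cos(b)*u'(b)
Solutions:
 u(b) = C1 + Integral(b/cos(b), b)


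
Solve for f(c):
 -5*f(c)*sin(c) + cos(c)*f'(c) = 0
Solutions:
 f(c) = C1/cos(c)^5


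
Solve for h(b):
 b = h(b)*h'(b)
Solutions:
 h(b) = -sqrt(C1 + b^2)
 h(b) = sqrt(C1 + b^2)


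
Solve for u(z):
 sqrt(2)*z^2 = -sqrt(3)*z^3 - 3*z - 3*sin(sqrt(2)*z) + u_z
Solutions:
 u(z) = C1 + sqrt(3)*z^4/4 + sqrt(2)*z^3/3 + 3*z^2/2 - 3*sqrt(2)*cos(sqrt(2)*z)/2


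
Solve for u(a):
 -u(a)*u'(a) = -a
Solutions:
 u(a) = -sqrt(C1 + a^2)
 u(a) = sqrt(C1 + a^2)


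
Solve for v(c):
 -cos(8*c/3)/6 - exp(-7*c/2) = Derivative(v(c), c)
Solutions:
 v(c) = C1 - sin(8*c/3)/16 + 2*exp(-7*c/2)/7


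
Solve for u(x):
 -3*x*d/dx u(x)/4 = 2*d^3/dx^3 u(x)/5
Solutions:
 u(x) = C1 + Integral(C2*airyai(-15^(1/3)*x/2) + C3*airybi(-15^(1/3)*x/2), x)


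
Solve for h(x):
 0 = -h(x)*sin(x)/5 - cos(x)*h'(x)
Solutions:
 h(x) = C1*cos(x)^(1/5)


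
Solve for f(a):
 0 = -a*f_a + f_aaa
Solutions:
 f(a) = C1 + Integral(C2*airyai(a) + C3*airybi(a), a)


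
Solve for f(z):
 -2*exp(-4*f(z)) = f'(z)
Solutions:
 f(z) = log(-I*(C1 - 8*z)^(1/4))
 f(z) = log(I*(C1 - 8*z)^(1/4))
 f(z) = log(-(C1 - 8*z)^(1/4))
 f(z) = log(C1 - 8*z)/4


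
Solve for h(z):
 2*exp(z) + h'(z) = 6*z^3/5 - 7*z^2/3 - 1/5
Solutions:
 h(z) = C1 + 3*z^4/10 - 7*z^3/9 - z/5 - 2*exp(z)


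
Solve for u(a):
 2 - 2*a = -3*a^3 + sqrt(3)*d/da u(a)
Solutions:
 u(a) = C1 + sqrt(3)*a^4/4 - sqrt(3)*a^2/3 + 2*sqrt(3)*a/3


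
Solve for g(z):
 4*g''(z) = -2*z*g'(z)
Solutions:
 g(z) = C1 + C2*erf(z/2)


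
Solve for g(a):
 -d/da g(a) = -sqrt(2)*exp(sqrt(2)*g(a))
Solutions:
 g(a) = sqrt(2)*(2*log(-1/(C1 + sqrt(2)*a)) - log(2))/4


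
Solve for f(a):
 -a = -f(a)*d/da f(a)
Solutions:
 f(a) = -sqrt(C1 + a^2)
 f(a) = sqrt(C1 + a^2)


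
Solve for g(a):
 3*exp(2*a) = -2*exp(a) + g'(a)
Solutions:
 g(a) = C1 + 3*exp(2*a)/2 + 2*exp(a)


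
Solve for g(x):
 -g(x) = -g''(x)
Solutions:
 g(x) = C1*exp(-x) + C2*exp(x)


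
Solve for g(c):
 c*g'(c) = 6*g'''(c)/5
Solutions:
 g(c) = C1 + Integral(C2*airyai(5^(1/3)*6^(2/3)*c/6) + C3*airybi(5^(1/3)*6^(2/3)*c/6), c)
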